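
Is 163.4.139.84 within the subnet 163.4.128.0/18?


Subnet network: 163.4.128.0
Test IP AND mask: 163.4.128.0
Yes, 163.4.139.84 is in 163.4.128.0/18


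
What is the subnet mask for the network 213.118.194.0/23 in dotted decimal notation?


/23 means 23 network bits, 9 host bits
Binary: 11111111111111111111111000000000
Mask: 255.255.254.0


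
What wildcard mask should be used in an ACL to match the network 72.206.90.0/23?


Subnet mask: 255.255.254.0
Wildcard = 255.255.255.255 - subnet mask
255 - 255 = 0
255 - 255 = 0
255 - 254 = 1
255 - 0 = 255
Wildcard: 0.0.1.255


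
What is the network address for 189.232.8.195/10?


IP:   10111101.11101000.00001000.11000011
Mask: 11111111.11000000.00000000.00000000
AND operation:
Net:  10111101.11000000.00000000.00000000
Network: 189.192.0.0/10


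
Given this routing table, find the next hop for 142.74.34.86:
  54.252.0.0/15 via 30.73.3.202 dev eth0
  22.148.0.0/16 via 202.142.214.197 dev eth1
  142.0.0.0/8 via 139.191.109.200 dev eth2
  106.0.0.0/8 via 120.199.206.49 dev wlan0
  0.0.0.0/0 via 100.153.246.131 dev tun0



Longest prefix match for 142.74.34.86:
  /15 54.252.0.0: no
  /16 22.148.0.0: no
  /8 142.0.0.0: MATCH
  /8 106.0.0.0: no
  /0 0.0.0.0: MATCH
Selected: next-hop 139.191.109.200 via eth2 (matched /8)


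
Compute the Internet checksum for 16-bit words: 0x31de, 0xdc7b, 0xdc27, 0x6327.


Sum all words (with carry folding):
+ 0x31de = 0x31de
+ 0xdc7b = 0x0e5a
+ 0xdc27 = 0xea81
+ 0x6327 = 0x4da9
One's complement: ~0x4da9
Checksum = 0xb256


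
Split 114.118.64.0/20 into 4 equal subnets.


New prefix = 20 + 2 = 22
Each subnet has 1024 addresses
  114.118.64.0/22
  114.118.68.0/22
  114.118.72.0/22
  114.118.76.0/22
Subnets: 114.118.64.0/22, 114.118.68.0/22, 114.118.72.0/22, 114.118.76.0/22


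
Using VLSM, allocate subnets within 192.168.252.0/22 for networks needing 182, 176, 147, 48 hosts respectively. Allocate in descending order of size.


182 hosts -> /24 (254 usable): 192.168.252.0/24
176 hosts -> /24 (254 usable): 192.168.253.0/24
147 hosts -> /24 (254 usable): 192.168.254.0/24
48 hosts -> /26 (62 usable): 192.168.255.0/26
Allocation: 192.168.252.0/24 (182 hosts, 254 usable); 192.168.253.0/24 (176 hosts, 254 usable); 192.168.254.0/24 (147 hosts, 254 usable); 192.168.255.0/26 (48 hosts, 62 usable)


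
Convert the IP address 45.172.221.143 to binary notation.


45 = 00101101
172 = 10101100
221 = 11011101
143 = 10001111
Binary: 00101101.10101100.11011101.10001111


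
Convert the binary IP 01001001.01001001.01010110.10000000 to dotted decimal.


01001001 = 73
01001001 = 73
01010110 = 86
10000000 = 128
IP: 73.73.86.128


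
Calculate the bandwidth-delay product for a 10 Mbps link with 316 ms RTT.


BDP = bandwidth * RTT
= 10 Mbps * 316 ms
= 10 * 1e6 * 316 / 1000 bits
= 3160000 bits
= 395000 bytes
= 385.7422 KB
BDP = 3160000 bits (395000 bytes)


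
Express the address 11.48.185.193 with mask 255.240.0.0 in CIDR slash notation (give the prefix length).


Binary: 11111111.11110000.00000000.00000000
Count leading 1s
Prefix: /12


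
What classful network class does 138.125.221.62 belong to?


First octet: 138
Binary: 10001010
10xxxxxx -> Class B (128-191)
Class B, default mask 255.255.0.0 (/16)


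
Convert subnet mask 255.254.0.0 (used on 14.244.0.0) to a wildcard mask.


Subnet mask: 255.254.0.0
Wildcard = 255.255.255.255 - subnet mask
255 - 255 = 0
255 - 254 = 1
255 - 0 = 255
255 - 0 = 255
Wildcard: 0.1.255.255


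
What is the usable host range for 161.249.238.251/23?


Network: 161.249.238.0
Broadcast: 161.249.239.255
First usable = network + 1
Last usable = broadcast - 1
Range: 161.249.238.1 to 161.249.239.254


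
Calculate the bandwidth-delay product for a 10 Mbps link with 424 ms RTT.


BDP = bandwidth * RTT
= 10 Mbps * 424 ms
= 10 * 1e6 * 424 / 1000 bits
= 4240000 bits
= 530000 bytes
= 517.5781 KB
BDP = 4240000 bits (530000 bytes)


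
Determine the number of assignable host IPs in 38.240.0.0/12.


Host bits = 32 - 12 = 20
Total addresses = 2^20 = 1048576
Usable = total - 2 (network and broadcast)
Usable hosts: 1048574


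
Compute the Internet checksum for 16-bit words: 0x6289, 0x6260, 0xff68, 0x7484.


Sum all words (with carry folding):
+ 0x6289 = 0x6289
+ 0x6260 = 0xc4e9
+ 0xff68 = 0xc452
+ 0x7484 = 0x38d7
One's complement: ~0x38d7
Checksum = 0xc728


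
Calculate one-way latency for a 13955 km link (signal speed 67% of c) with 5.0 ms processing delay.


Speed = 0.67 * 3e5 km/s = 201000 km/s
Propagation delay = 13955 / 201000 = 0.0694 s = 69.4279 ms
Processing delay = 5.0 ms
Total one-way latency = 74.4279 ms


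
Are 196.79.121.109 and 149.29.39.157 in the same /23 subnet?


Mask: 255.255.254.0
196.79.121.109 AND mask = 196.79.120.0
149.29.39.157 AND mask = 149.29.38.0
No, different subnets (196.79.120.0 vs 149.29.38.0)


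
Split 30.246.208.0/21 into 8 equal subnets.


New prefix = 21 + 3 = 24
Each subnet has 256 addresses
  30.246.208.0/24
  30.246.209.0/24
  30.246.210.0/24
  30.246.211.0/24
  30.246.212.0/24
  30.246.213.0/24
  30.246.214.0/24
  30.246.215.0/24
Subnets: 30.246.208.0/24, 30.246.209.0/24, 30.246.210.0/24, 30.246.211.0/24, 30.246.212.0/24, 30.246.213.0/24, 30.246.214.0/24, 30.246.215.0/24


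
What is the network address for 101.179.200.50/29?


IP:   01100101.10110011.11001000.00110010
Mask: 11111111.11111111.11111111.11111000
AND operation:
Net:  01100101.10110011.11001000.00110000
Network: 101.179.200.48/29


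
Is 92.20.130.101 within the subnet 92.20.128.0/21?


Subnet network: 92.20.128.0
Test IP AND mask: 92.20.128.0
Yes, 92.20.130.101 is in 92.20.128.0/21


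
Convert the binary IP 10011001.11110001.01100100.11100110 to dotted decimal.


10011001 = 153
11110001 = 241
01100100 = 100
11100110 = 230
IP: 153.241.100.230


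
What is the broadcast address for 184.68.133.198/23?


Network: 184.68.132.0/23
Host bits = 9
Set all host bits to 1:
Broadcast: 184.68.133.255


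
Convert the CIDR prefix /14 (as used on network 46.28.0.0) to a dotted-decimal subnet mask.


/14 means 14 network bits, 18 host bits
Binary: 11111111111111000000000000000000
Mask: 255.252.0.0


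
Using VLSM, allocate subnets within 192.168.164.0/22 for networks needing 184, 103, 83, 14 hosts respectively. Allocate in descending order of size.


184 hosts -> /24 (254 usable): 192.168.164.0/24
103 hosts -> /25 (126 usable): 192.168.165.0/25
83 hosts -> /25 (126 usable): 192.168.165.128/25
14 hosts -> /28 (14 usable): 192.168.166.0/28
Allocation: 192.168.164.0/24 (184 hosts, 254 usable); 192.168.165.0/25 (103 hosts, 126 usable); 192.168.165.128/25 (83 hosts, 126 usable); 192.168.166.0/28 (14 hosts, 14 usable)


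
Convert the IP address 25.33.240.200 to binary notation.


25 = 00011001
33 = 00100001
240 = 11110000
200 = 11001000
Binary: 00011001.00100001.11110000.11001000


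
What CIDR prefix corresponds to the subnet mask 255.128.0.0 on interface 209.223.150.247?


Binary: 11111111.10000000.00000000.00000000
Count leading 1s
Prefix: /9


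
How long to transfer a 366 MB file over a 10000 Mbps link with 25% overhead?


Effective throughput = 10000 * (1 - 25/100) = 7500 Mbps
File size in Mb = 366 * 8 = 2928 Mb
Time = 2928 / 7500
Time = 0.3904 seconds


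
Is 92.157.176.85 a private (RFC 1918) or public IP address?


RFC 1918 private ranges:
  10.0.0.0/8 (10.0.0.0 - 10.255.255.255)
  172.16.0.0/12 (172.16.0.0 - 172.31.255.255)
  192.168.0.0/16 (192.168.0.0 - 192.168.255.255)
Public (not in any RFC 1918 range)


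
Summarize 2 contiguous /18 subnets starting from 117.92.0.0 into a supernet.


Original prefix: /18
Number of subnets: 2 = 2^1
New prefix = 18 - 1 = 17
Supernet: 117.92.0.0/17


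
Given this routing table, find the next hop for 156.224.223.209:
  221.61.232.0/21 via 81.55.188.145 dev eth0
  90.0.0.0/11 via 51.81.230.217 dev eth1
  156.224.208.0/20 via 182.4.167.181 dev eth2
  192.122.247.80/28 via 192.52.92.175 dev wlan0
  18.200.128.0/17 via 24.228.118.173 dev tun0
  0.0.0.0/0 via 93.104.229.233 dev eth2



Longest prefix match for 156.224.223.209:
  /21 221.61.232.0: no
  /11 90.0.0.0: no
  /20 156.224.208.0: MATCH
  /28 192.122.247.80: no
  /17 18.200.128.0: no
  /0 0.0.0.0: MATCH
Selected: next-hop 182.4.167.181 via eth2 (matched /20)


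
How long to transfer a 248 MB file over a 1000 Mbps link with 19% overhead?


Effective throughput = 1000 * (1 - 19/100) = 810 Mbps
File size in Mb = 248 * 8 = 1984 Mb
Time = 1984 / 810
Time = 2.4494 seconds


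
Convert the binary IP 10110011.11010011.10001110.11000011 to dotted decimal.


10110011 = 179
11010011 = 211
10001110 = 142
11000011 = 195
IP: 179.211.142.195


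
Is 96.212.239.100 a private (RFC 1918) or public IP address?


RFC 1918 private ranges:
  10.0.0.0/8 (10.0.0.0 - 10.255.255.255)
  172.16.0.0/12 (172.16.0.0 - 172.31.255.255)
  192.168.0.0/16 (192.168.0.0 - 192.168.255.255)
Public (not in any RFC 1918 range)


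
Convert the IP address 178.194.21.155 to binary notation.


178 = 10110010
194 = 11000010
21 = 00010101
155 = 10011011
Binary: 10110010.11000010.00010101.10011011


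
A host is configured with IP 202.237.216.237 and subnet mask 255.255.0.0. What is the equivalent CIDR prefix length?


Binary: 11111111.11111111.00000000.00000000
Count leading 1s
Prefix: /16


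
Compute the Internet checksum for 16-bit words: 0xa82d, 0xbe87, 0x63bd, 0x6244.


Sum all words (with carry folding):
+ 0xa82d = 0xa82d
+ 0xbe87 = 0x66b5
+ 0x63bd = 0xca72
+ 0x6244 = 0x2cb7
One's complement: ~0x2cb7
Checksum = 0xd348


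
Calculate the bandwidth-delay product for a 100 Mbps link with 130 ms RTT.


BDP = bandwidth * RTT
= 100 Mbps * 130 ms
= 100 * 1e6 * 130 / 1000 bits
= 13000000 bits
= 1625000 bytes
= 1586.9141 KB
BDP = 13000000 bits (1625000 bytes)


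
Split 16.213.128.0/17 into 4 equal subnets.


New prefix = 17 + 2 = 19
Each subnet has 8192 addresses
  16.213.128.0/19
  16.213.160.0/19
  16.213.192.0/19
  16.213.224.0/19
Subnets: 16.213.128.0/19, 16.213.160.0/19, 16.213.192.0/19, 16.213.224.0/19


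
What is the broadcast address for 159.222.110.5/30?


Network: 159.222.110.4/30
Host bits = 2
Set all host bits to 1:
Broadcast: 159.222.110.7


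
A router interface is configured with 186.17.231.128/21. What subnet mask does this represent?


/21 means 21 network bits, 11 host bits
Binary: 11111111111111111111100000000000
Mask: 255.255.248.0


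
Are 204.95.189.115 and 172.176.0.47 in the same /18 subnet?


Mask: 255.255.192.0
204.95.189.115 AND mask = 204.95.128.0
172.176.0.47 AND mask = 172.176.0.0
No, different subnets (204.95.128.0 vs 172.176.0.0)


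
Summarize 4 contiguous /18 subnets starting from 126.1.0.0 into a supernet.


Original prefix: /18
Number of subnets: 4 = 2^2
New prefix = 18 - 2 = 16
Supernet: 126.1.0.0/16


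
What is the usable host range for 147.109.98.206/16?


Network: 147.109.0.0
Broadcast: 147.109.255.255
First usable = network + 1
Last usable = broadcast - 1
Range: 147.109.0.1 to 147.109.255.254


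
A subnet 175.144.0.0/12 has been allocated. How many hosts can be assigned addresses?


Host bits = 32 - 12 = 20
Total addresses = 2^20 = 1048576
Usable = total - 2 (network and broadcast)
Usable hosts: 1048574


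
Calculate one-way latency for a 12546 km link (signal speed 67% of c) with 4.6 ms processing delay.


Speed = 0.67 * 3e5 km/s = 201000 km/s
Propagation delay = 12546 / 201000 = 0.0624 s = 62.4179 ms
Processing delay = 4.6 ms
Total one-way latency = 67.0179 ms


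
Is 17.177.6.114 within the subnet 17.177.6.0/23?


Subnet network: 17.177.6.0
Test IP AND mask: 17.177.6.0
Yes, 17.177.6.114 is in 17.177.6.0/23


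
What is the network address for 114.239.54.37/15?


IP:   01110010.11101111.00110110.00100101
Mask: 11111111.11111110.00000000.00000000
AND operation:
Net:  01110010.11101110.00000000.00000000
Network: 114.238.0.0/15


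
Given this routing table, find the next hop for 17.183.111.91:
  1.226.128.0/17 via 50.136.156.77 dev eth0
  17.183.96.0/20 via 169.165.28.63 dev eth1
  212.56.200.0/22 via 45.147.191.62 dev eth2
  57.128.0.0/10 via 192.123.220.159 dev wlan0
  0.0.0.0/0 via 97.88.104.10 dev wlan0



Longest prefix match for 17.183.111.91:
  /17 1.226.128.0: no
  /20 17.183.96.0: MATCH
  /22 212.56.200.0: no
  /10 57.128.0.0: no
  /0 0.0.0.0: MATCH
Selected: next-hop 169.165.28.63 via eth1 (matched /20)


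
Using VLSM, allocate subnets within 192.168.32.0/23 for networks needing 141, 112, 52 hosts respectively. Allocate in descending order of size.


141 hosts -> /24 (254 usable): 192.168.32.0/24
112 hosts -> /25 (126 usable): 192.168.33.0/25
52 hosts -> /26 (62 usable): 192.168.33.128/26
Allocation: 192.168.32.0/24 (141 hosts, 254 usable); 192.168.33.0/25 (112 hosts, 126 usable); 192.168.33.128/26 (52 hosts, 62 usable)


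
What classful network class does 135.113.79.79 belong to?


First octet: 135
Binary: 10000111
10xxxxxx -> Class B (128-191)
Class B, default mask 255.255.0.0 (/16)


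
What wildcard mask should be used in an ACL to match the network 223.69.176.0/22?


Subnet mask: 255.255.252.0
Wildcard = 255.255.255.255 - subnet mask
255 - 255 = 0
255 - 255 = 0
255 - 252 = 3
255 - 0 = 255
Wildcard: 0.0.3.255


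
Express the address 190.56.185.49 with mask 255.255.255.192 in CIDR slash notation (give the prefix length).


Binary: 11111111.11111111.11111111.11000000
Count leading 1s
Prefix: /26


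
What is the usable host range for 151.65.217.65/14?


Network: 151.64.0.0
Broadcast: 151.67.255.255
First usable = network + 1
Last usable = broadcast - 1
Range: 151.64.0.1 to 151.67.255.254


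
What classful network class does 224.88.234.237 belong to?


First octet: 224
Binary: 11100000
1110xxxx -> Class D (224-239)
Class D (multicast), default mask N/A


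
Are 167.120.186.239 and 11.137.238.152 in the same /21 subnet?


Mask: 255.255.248.0
167.120.186.239 AND mask = 167.120.184.0
11.137.238.152 AND mask = 11.137.232.0
No, different subnets (167.120.184.0 vs 11.137.232.0)


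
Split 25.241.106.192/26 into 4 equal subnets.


New prefix = 26 + 2 = 28
Each subnet has 16 addresses
  25.241.106.192/28
  25.241.106.208/28
  25.241.106.224/28
  25.241.106.240/28
Subnets: 25.241.106.192/28, 25.241.106.208/28, 25.241.106.224/28, 25.241.106.240/28


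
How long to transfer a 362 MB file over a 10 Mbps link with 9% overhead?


Effective throughput = 10 * (1 - 9/100) = 9.1 Mbps
File size in Mb = 362 * 8 = 2896 Mb
Time = 2896 / 9.1
Time = 318.2418 seconds


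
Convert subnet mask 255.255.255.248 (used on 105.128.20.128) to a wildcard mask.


Subnet mask: 255.255.255.248
Wildcard = 255.255.255.255 - subnet mask
255 - 255 = 0
255 - 255 = 0
255 - 255 = 0
255 - 248 = 7
Wildcard: 0.0.0.7


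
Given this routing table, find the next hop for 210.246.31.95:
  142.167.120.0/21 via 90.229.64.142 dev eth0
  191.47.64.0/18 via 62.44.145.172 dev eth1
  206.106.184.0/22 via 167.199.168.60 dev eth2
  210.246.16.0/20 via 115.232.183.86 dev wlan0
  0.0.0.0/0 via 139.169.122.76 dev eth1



Longest prefix match for 210.246.31.95:
  /21 142.167.120.0: no
  /18 191.47.64.0: no
  /22 206.106.184.0: no
  /20 210.246.16.0: MATCH
  /0 0.0.0.0: MATCH
Selected: next-hop 115.232.183.86 via wlan0 (matched /20)


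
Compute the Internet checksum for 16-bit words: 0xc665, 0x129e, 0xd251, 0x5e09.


Sum all words (with carry folding):
+ 0xc665 = 0xc665
+ 0x129e = 0xd903
+ 0xd251 = 0xab55
+ 0x5e09 = 0x095f
One's complement: ~0x095f
Checksum = 0xf6a0


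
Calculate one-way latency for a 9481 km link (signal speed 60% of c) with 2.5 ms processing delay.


Speed = 0.6 * 3e5 km/s = 180000 km/s
Propagation delay = 9481 / 180000 = 0.0527 s = 52.6722 ms
Processing delay = 2.5 ms
Total one-way latency = 55.1722 ms


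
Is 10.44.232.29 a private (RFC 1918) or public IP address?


RFC 1918 private ranges:
  10.0.0.0/8 (10.0.0.0 - 10.255.255.255)
  172.16.0.0/12 (172.16.0.0 - 172.31.255.255)
  192.168.0.0/16 (192.168.0.0 - 192.168.255.255)
Private (in 10.0.0.0/8)


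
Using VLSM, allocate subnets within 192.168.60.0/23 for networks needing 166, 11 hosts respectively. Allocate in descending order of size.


166 hosts -> /24 (254 usable): 192.168.60.0/24
11 hosts -> /28 (14 usable): 192.168.61.0/28
Allocation: 192.168.60.0/24 (166 hosts, 254 usable); 192.168.61.0/28 (11 hosts, 14 usable)


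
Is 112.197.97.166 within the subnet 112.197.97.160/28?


Subnet network: 112.197.97.160
Test IP AND mask: 112.197.97.160
Yes, 112.197.97.166 is in 112.197.97.160/28


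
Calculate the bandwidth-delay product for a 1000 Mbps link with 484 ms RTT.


BDP = bandwidth * RTT
= 1000 Mbps * 484 ms
= 1000 * 1e6 * 484 / 1000 bits
= 484000000 bits
= 60500000 bytes
= 59082.0312 KB
BDP = 484000000 bits (60500000 bytes)


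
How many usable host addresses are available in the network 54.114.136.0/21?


Host bits = 32 - 21 = 11
Total addresses = 2^11 = 2048
Usable = total - 2 (network and broadcast)
Usable hosts: 2046


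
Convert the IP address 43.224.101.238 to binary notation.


43 = 00101011
224 = 11100000
101 = 01100101
238 = 11101110
Binary: 00101011.11100000.01100101.11101110


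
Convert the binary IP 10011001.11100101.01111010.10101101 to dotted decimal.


10011001 = 153
11100101 = 229
01111010 = 122
10101101 = 173
IP: 153.229.122.173


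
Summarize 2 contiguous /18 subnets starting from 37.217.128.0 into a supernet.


Original prefix: /18
Number of subnets: 2 = 2^1
New prefix = 18 - 1 = 17
Supernet: 37.217.128.0/17


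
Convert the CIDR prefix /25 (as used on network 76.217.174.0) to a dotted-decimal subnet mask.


/25 means 25 network bits, 7 host bits
Binary: 11111111111111111111111110000000
Mask: 255.255.255.128


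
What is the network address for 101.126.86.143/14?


IP:   01100101.01111110.01010110.10001111
Mask: 11111111.11111100.00000000.00000000
AND operation:
Net:  01100101.01111100.00000000.00000000
Network: 101.124.0.0/14


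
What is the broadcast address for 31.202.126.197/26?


Network: 31.202.126.192/26
Host bits = 6
Set all host bits to 1:
Broadcast: 31.202.126.255


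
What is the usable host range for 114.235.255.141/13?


Network: 114.232.0.0
Broadcast: 114.239.255.255
First usable = network + 1
Last usable = broadcast - 1
Range: 114.232.0.1 to 114.239.255.254


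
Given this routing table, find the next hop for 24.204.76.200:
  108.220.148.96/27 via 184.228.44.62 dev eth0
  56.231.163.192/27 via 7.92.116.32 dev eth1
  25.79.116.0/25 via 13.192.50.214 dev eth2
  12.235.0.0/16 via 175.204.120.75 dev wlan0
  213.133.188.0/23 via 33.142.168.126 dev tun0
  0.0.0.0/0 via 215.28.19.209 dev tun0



Longest prefix match for 24.204.76.200:
  /27 108.220.148.96: no
  /27 56.231.163.192: no
  /25 25.79.116.0: no
  /16 12.235.0.0: no
  /23 213.133.188.0: no
  /0 0.0.0.0: MATCH
Selected: next-hop 215.28.19.209 via tun0 (matched /0)


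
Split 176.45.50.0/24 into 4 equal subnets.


New prefix = 24 + 2 = 26
Each subnet has 64 addresses
  176.45.50.0/26
  176.45.50.64/26
  176.45.50.128/26
  176.45.50.192/26
Subnets: 176.45.50.0/26, 176.45.50.64/26, 176.45.50.128/26, 176.45.50.192/26


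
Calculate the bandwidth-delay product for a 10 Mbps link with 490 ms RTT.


BDP = bandwidth * RTT
= 10 Mbps * 490 ms
= 10 * 1e6 * 490 / 1000 bits
= 4900000 bits
= 612500 bytes
= 598.1445 KB
BDP = 4900000 bits (612500 bytes)


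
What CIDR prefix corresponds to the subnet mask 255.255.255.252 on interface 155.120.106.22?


Binary: 11111111.11111111.11111111.11111100
Count leading 1s
Prefix: /30


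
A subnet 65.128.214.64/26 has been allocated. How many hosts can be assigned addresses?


Host bits = 32 - 26 = 6
Total addresses = 2^6 = 64
Usable = total - 2 (network and broadcast)
Usable hosts: 62


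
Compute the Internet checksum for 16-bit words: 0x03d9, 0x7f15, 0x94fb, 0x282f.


Sum all words (with carry folding):
+ 0x03d9 = 0x03d9
+ 0x7f15 = 0x82ee
+ 0x94fb = 0x17ea
+ 0x282f = 0x4019
One's complement: ~0x4019
Checksum = 0xbfe6


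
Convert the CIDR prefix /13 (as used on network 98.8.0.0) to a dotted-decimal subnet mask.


/13 means 13 network bits, 19 host bits
Binary: 11111111111110000000000000000000
Mask: 255.248.0.0


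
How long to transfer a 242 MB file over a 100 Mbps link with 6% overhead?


Effective throughput = 100 * (1 - 6/100) = 94 Mbps
File size in Mb = 242 * 8 = 1936 Mb
Time = 1936 / 94
Time = 20.5957 seconds


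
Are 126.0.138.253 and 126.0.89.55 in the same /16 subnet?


Mask: 255.255.0.0
126.0.138.253 AND mask = 126.0.0.0
126.0.89.55 AND mask = 126.0.0.0
Yes, same subnet (126.0.0.0)


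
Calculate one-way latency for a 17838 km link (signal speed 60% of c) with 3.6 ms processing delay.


Speed = 0.6 * 3e5 km/s = 180000 km/s
Propagation delay = 17838 / 180000 = 0.0991 s = 99.1 ms
Processing delay = 3.6 ms
Total one-way latency = 102.7 ms


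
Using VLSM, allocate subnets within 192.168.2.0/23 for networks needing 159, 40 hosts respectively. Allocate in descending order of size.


159 hosts -> /24 (254 usable): 192.168.2.0/24
40 hosts -> /26 (62 usable): 192.168.3.0/26
Allocation: 192.168.2.0/24 (159 hosts, 254 usable); 192.168.3.0/26 (40 hosts, 62 usable)


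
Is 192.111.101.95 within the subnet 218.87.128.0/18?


Subnet network: 218.87.128.0
Test IP AND mask: 192.111.64.0
No, 192.111.101.95 is not in 218.87.128.0/18


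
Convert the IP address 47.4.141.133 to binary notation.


47 = 00101111
4 = 00000100
141 = 10001101
133 = 10000101
Binary: 00101111.00000100.10001101.10000101


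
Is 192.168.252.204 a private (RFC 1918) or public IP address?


RFC 1918 private ranges:
  10.0.0.0/8 (10.0.0.0 - 10.255.255.255)
  172.16.0.0/12 (172.16.0.0 - 172.31.255.255)
  192.168.0.0/16 (192.168.0.0 - 192.168.255.255)
Private (in 192.168.0.0/16)


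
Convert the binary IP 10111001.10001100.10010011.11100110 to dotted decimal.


10111001 = 185
10001100 = 140
10010011 = 147
11100110 = 230
IP: 185.140.147.230


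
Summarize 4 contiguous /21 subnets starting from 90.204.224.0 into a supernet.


Original prefix: /21
Number of subnets: 4 = 2^2
New prefix = 21 - 2 = 19
Supernet: 90.204.224.0/19


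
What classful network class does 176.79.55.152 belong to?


First octet: 176
Binary: 10110000
10xxxxxx -> Class B (128-191)
Class B, default mask 255.255.0.0 (/16)


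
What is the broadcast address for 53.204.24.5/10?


Network: 53.192.0.0/10
Host bits = 22
Set all host bits to 1:
Broadcast: 53.255.255.255


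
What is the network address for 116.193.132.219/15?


IP:   01110100.11000001.10000100.11011011
Mask: 11111111.11111110.00000000.00000000
AND operation:
Net:  01110100.11000000.00000000.00000000
Network: 116.192.0.0/15


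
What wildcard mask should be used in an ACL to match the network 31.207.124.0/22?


Subnet mask: 255.255.252.0
Wildcard = 255.255.255.255 - subnet mask
255 - 255 = 0
255 - 255 = 0
255 - 252 = 3
255 - 0 = 255
Wildcard: 0.0.3.255


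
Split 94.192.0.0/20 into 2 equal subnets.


New prefix = 20 + 1 = 21
Each subnet has 2048 addresses
  94.192.0.0/21
  94.192.8.0/21
Subnets: 94.192.0.0/21, 94.192.8.0/21


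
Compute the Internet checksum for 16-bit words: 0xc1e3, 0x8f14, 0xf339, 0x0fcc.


Sum all words (with carry folding):
+ 0xc1e3 = 0xc1e3
+ 0x8f14 = 0x50f8
+ 0xf339 = 0x4432
+ 0x0fcc = 0x53fe
One's complement: ~0x53fe
Checksum = 0xac01


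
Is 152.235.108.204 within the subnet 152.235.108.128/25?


Subnet network: 152.235.108.128
Test IP AND mask: 152.235.108.128
Yes, 152.235.108.204 is in 152.235.108.128/25


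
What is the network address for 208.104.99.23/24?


IP:   11010000.01101000.01100011.00010111
Mask: 11111111.11111111.11111111.00000000
AND operation:
Net:  11010000.01101000.01100011.00000000
Network: 208.104.99.0/24


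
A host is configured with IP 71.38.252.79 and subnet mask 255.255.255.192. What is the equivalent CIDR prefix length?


Binary: 11111111.11111111.11111111.11000000
Count leading 1s
Prefix: /26


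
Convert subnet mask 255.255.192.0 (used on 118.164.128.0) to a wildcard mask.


Subnet mask: 255.255.192.0
Wildcard = 255.255.255.255 - subnet mask
255 - 255 = 0
255 - 255 = 0
255 - 192 = 63
255 - 0 = 255
Wildcard: 0.0.63.255


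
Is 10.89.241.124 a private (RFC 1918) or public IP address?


RFC 1918 private ranges:
  10.0.0.0/8 (10.0.0.0 - 10.255.255.255)
  172.16.0.0/12 (172.16.0.0 - 172.31.255.255)
  192.168.0.0/16 (192.168.0.0 - 192.168.255.255)
Private (in 10.0.0.0/8)


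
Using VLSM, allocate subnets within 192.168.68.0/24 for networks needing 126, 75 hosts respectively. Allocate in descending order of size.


126 hosts -> /25 (126 usable): 192.168.68.0/25
75 hosts -> /25 (126 usable): 192.168.68.128/25
Allocation: 192.168.68.0/25 (126 hosts, 126 usable); 192.168.68.128/25 (75 hosts, 126 usable)


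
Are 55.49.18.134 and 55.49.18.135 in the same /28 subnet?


Mask: 255.255.255.240
55.49.18.134 AND mask = 55.49.18.128
55.49.18.135 AND mask = 55.49.18.128
Yes, same subnet (55.49.18.128)


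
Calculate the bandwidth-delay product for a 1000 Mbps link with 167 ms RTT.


BDP = bandwidth * RTT
= 1000 Mbps * 167 ms
= 1000 * 1e6 * 167 / 1000 bits
= 167000000 bits
= 20875000 bytes
= 20385.7422 KB
BDP = 167000000 bits (20875000 bytes)


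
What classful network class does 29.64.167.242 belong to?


First octet: 29
Binary: 00011101
0xxxxxxx -> Class A (1-126)
Class A, default mask 255.0.0.0 (/8)


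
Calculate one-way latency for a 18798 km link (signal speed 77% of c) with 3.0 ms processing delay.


Speed = 0.77 * 3e5 km/s = 231000 km/s
Propagation delay = 18798 / 231000 = 0.0814 s = 81.3766 ms
Processing delay = 3.0 ms
Total one-way latency = 84.3766 ms


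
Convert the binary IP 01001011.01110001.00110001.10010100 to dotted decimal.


01001011 = 75
01110001 = 113
00110001 = 49
10010100 = 148
IP: 75.113.49.148


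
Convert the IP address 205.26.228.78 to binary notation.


205 = 11001101
26 = 00011010
228 = 11100100
78 = 01001110
Binary: 11001101.00011010.11100100.01001110


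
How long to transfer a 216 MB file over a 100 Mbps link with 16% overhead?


Effective throughput = 100 * (1 - 16/100) = 84 Mbps
File size in Mb = 216 * 8 = 1728 Mb
Time = 1728 / 84
Time = 20.5714 seconds


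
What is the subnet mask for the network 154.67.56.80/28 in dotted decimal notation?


/28 means 28 network bits, 4 host bits
Binary: 11111111111111111111111111110000
Mask: 255.255.255.240


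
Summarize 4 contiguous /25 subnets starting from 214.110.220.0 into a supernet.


Original prefix: /25
Number of subnets: 4 = 2^2
New prefix = 25 - 2 = 23
Supernet: 214.110.220.0/23


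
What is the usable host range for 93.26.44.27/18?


Network: 93.26.0.0
Broadcast: 93.26.63.255
First usable = network + 1
Last usable = broadcast - 1
Range: 93.26.0.1 to 93.26.63.254


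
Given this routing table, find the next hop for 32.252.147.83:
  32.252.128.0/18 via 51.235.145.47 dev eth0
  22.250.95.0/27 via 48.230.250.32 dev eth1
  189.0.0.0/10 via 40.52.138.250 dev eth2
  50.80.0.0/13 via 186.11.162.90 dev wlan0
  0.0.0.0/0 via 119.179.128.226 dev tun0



Longest prefix match for 32.252.147.83:
  /18 32.252.128.0: MATCH
  /27 22.250.95.0: no
  /10 189.0.0.0: no
  /13 50.80.0.0: no
  /0 0.0.0.0: MATCH
Selected: next-hop 51.235.145.47 via eth0 (matched /18)


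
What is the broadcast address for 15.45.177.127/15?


Network: 15.44.0.0/15
Host bits = 17
Set all host bits to 1:
Broadcast: 15.45.255.255


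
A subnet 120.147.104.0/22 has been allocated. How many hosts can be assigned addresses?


Host bits = 32 - 22 = 10
Total addresses = 2^10 = 1024
Usable = total - 2 (network and broadcast)
Usable hosts: 1022


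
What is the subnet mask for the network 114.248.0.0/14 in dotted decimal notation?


/14 means 14 network bits, 18 host bits
Binary: 11111111111111000000000000000000
Mask: 255.252.0.0


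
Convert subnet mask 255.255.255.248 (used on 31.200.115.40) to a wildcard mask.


Subnet mask: 255.255.255.248
Wildcard = 255.255.255.255 - subnet mask
255 - 255 = 0
255 - 255 = 0
255 - 255 = 0
255 - 248 = 7
Wildcard: 0.0.0.7


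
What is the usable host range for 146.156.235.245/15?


Network: 146.156.0.0
Broadcast: 146.157.255.255
First usable = network + 1
Last usable = broadcast - 1
Range: 146.156.0.1 to 146.157.255.254


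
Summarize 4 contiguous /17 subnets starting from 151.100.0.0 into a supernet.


Original prefix: /17
Number of subnets: 4 = 2^2
New prefix = 17 - 2 = 15
Supernet: 151.100.0.0/15


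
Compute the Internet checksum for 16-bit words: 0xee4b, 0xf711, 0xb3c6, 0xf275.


Sum all words (with carry folding):
+ 0xee4b = 0xee4b
+ 0xf711 = 0xe55d
+ 0xb3c6 = 0x9924
+ 0xf275 = 0x8b9a
One's complement: ~0x8b9a
Checksum = 0x7465


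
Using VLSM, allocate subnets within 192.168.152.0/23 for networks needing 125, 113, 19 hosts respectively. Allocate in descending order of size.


125 hosts -> /25 (126 usable): 192.168.152.0/25
113 hosts -> /25 (126 usable): 192.168.152.128/25
19 hosts -> /27 (30 usable): 192.168.153.0/27
Allocation: 192.168.152.0/25 (125 hosts, 126 usable); 192.168.152.128/25 (113 hosts, 126 usable); 192.168.153.0/27 (19 hosts, 30 usable)


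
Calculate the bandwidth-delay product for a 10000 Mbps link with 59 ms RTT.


BDP = bandwidth * RTT
= 10000 Mbps * 59 ms
= 10000 * 1e6 * 59 / 1000 bits
= 590000000 bits
= 73750000 bytes
= 72021.4844 KB
BDP = 590000000 bits (73750000 bytes)


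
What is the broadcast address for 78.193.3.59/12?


Network: 78.192.0.0/12
Host bits = 20
Set all host bits to 1:
Broadcast: 78.207.255.255


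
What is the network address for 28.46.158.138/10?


IP:   00011100.00101110.10011110.10001010
Mask: 11111111.11000000.00000000.00000000
AND operation:
Net:  00011100.00000000.00000000.00000000
Network: 28.0.0.0/10


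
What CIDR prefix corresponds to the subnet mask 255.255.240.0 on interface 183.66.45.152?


Binary: 11111111.11111111.11110000.00000000
Count leading 1s
Prefix: /20


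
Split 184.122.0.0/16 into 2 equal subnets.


New prefix = 16 + 1 = 17
Each subnet has 32768 addresses
  184.122.0.0/17
  184.122.128.0/17
Subnets: 184.122.0.0/17, 184.122.128.0/17


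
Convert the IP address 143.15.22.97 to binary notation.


143 = 10001111
15 = 00001111
22 = 00010110
97 = 01100001
Binary: 10001111.00001111.00010110.01100001


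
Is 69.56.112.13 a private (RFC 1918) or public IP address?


RFC 1918 private ranges:
  10.0.0.0/8 (10.0.0.0 - 10.255.255.255)
  172.16.0.0/12 (172.16.0.0 - 172.31.255.255)
  192.168.0.0/16 (192.168.0.0 - 192.168.255.255)
Public (not in any RFC 1918 range)


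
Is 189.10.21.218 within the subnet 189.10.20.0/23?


Subnet network: 189.10.20.0
Test IP AND mask: 189.10.20.0
Yes, 189.10.21.218 is in 189.10.20.0/23


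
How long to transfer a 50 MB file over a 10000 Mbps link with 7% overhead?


Effective throughput = 10000 * (1 - 7/100) = 9300 Mbps
File size in Mb = 50 * 8 = 400 Mb
Time = 400 / 9300
Time = 0.043 seconds


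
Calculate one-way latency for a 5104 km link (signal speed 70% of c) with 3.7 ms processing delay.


Speed = 0.7 * 3e5 km/s = 210000 km/s
Propagation delay = 5104 / 210000 = 0.0243 s = 24.3048 ms
Processing delay = 3.7 ms
Total one-way latency = 28.0048 ms


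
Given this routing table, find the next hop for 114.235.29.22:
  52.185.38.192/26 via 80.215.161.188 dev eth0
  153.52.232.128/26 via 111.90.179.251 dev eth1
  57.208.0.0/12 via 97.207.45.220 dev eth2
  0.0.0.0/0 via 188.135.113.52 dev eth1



Longest prefix match for 114.235.29.22:
  /26 52.185.38.192: no
  /26 153.52.232.128: no
  /12 57.208.0.0: no
  /0 0.0.0.0: MATCH
Selected: next-hop 188.135.113.52 via eth1 (matched /0)


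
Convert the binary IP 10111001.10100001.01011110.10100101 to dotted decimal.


10111001 = 185
10100001 = 161
01011110 = 94
10100101 = 165
IP: 185.161.94.165


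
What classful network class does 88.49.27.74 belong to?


First octet: 88
Binary: 01011000
0xxxxxxx -> Class A (1-126)
Class A, default mask 255.0.0.0 (/8)


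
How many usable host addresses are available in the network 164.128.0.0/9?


Host bits = 32 - 9 = 23
Total addresses = 2^23 = 8388608
Usable = total - 2 (network and broadcast)
Usable hosts: 8388606


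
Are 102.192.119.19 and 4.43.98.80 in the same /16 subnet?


Mask: 255.255.0.0
102.192.119.19 AND mask = 102.192.0.0
4.43.98.80 AND mask = 4.43.0.0
No, different subnets (102.192.0.0 vs 4.43.0.0)


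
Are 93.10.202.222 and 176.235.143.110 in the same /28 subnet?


Mask: 255.255.255.240
93.10.202.222 AND mask = 93.10.202.208
176.235.143.110 AND mask = 176.235.143.96
No, different subnets (93.10.202.208 vs 176.235.143.96)


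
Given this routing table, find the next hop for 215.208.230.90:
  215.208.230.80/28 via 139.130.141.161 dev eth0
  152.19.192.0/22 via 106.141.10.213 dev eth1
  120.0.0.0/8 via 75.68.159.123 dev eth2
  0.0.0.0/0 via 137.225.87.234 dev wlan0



Longest prefix match for 215.208.230.90:
  /28 215.208.230.80: MATCH
  /22 152.19.192.0: no
  /8 120.0.0.0: no
  /0 0.0.0.0: MATCH
Selected: next-hop 139.130.141.161 via eth0 (matched /28)


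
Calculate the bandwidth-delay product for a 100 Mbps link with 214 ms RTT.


BDP = bandwidth * RTT
= 100 Mbps * 214 ms
= 100 * 1e6 * 214 / 1000 bits
= 21400000 bits
= 2675000 bytes
= 2612.3047 KB
BDP = 21400000 bits (2675000 bytes)


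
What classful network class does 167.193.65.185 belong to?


First octet: 167
Binary: 10100111
10xxxxxx -> Class B (128-191)
Class B, default mask 255.255.0.0 (/16)


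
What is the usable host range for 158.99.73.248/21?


Network: 158.99.72.0
Broadcast: 158.99.79.255
First usable = network + 1
Last usable = broadcast - 1
Range: 158.99.72.1 to 158.99.79.254


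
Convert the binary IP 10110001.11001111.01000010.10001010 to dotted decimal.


10110001 = 177
11001111 = 207
01000010 = 66
10001010 = 138
IP: 177.207.66.138


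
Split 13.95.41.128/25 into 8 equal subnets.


New prefix = 25 + 3 = 28
Each subnet has 16 addresses
  13.95.41.128/28
  13.95.41.144/28
  13.95.41.160/28
  13.95.41.176/28
  13.95.41.192/28
  13.95.41.208/28
  13.95.41.224/28
  13.95.41.240/28
Subnets: 13.95.41.128/28, 13.95.41.144/28, 13.95.41.160/28, 13.95.41.176/28, 13.95.41.192/28, 13.95.41.208/28, 13.95.41.224/28, 13.95.41.240/28


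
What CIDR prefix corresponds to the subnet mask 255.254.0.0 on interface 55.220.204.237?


Binary: 11111111.11111110.00000000.00000000
Count leading 1s
Prefix: /15


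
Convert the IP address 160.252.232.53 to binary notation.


160 = 10100000
252 = 11111100
232 = 11101000
53 = 00110101
Binary: 10100000.11111100.11101000.00110101


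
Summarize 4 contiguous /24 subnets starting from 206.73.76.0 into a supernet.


Original prefix: /24
Number of subnets: 4 = 2^2
New prefix = 24 - 2 = 22
Supernet: 206.73.76.0/22


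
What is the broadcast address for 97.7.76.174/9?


Network: 97.0.0.0/9
Host bits = 23
Set all host bits to 1:
Broadcast: 97.127.255.255


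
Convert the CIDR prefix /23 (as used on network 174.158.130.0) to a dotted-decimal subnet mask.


/23 means 23 network bits, 9 host bits
Binary: 11111111111111111111111000000000
Mask: 255.255.254.0


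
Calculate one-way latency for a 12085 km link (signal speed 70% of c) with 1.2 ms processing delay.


Speed = 0.7 * 3e5 km/s = 210000 km/s
Propagation delay = 12085 / 210000 = 0.0575 s = 57.5476 ms
Processing delay = 1.2 ms
Total one-way latency = 58.7476 ms


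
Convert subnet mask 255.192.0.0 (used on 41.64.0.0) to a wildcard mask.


Subnet mask: 255.192.0.0
Wildcard = 255.255.255.255 - subnet mask
255 - 255 = 0
255 - 192 = 63
255 - 0 = 255
255 - 0 = 255
Wildcard: 0.63.255.255


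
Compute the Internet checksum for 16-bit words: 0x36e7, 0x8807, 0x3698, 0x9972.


Sum all words (with carry folding):
+ 0x36e7 = 0x36e7
+ 0x8807 = 0xbeee
+ 0x3698 = 0xf586
+ 0x9972 = 0x8ef9
One's complement: ~0x8ef9
Checksum = 0x7106


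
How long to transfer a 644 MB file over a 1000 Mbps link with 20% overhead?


Effective throughput = 1000 * (1 - 20/100) = 800 Mbps
File size in Mb = 644 * 8 = 5152 Mb
Time = 5152 / 800
Time = 6.44 seconds


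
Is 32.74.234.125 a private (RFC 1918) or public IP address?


RFC 1918 private ranges:
  10.0.0.0/8 (10.0.0.0 - 10.255.255.255)
  172.16.0.0/12 (172.16.0.0 - 172.31.255.255)
  192.168.0.0/16 (192.168.0.0 - 192.168.255.255)
Public (not in any RFC 1918 range)


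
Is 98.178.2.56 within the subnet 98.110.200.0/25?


Subnet network: 98.110.200.0
Test IP AND mask: 98.178.2.0
No, 98.178.2.56 is not in 98.110.200.0/25


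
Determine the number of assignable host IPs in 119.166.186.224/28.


Host bits = 32 - 28 = 4
Total addresses = 2^4 = 16
Usable = total - 2 (network and broadcast)
Usable hosts: 14


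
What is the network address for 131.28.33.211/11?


IP:   10000011.00011100.00100001.11010011
Mask: 11111111.11100000.00000000.00000000
AND operation:
Net:  10000011.00000000.00000000.00000000
Network: 131.0.0.0/11


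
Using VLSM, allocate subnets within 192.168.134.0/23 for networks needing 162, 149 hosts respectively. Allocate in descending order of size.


162 hosts -> /24 (254 usable): 192.168.134.0/24
149 hosts -> /24 (254 usable): 192.168.135.0/24
Allocation: 192.168.134.0/24 (162 hosts, 254 usable); 192.168.135.0/24 (149 hosts, 254 usable)


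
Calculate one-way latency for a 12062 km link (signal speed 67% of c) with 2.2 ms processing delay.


Speed = 0.67 * 3e5 km/s = 201000 km/s
Propagation delay = 12062 / 201000 = 0.06 s = 60.01 ms
Processing delay = 2.2 ms
Total one-way latency = 62.21 ms


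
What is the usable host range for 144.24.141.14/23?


Network: 144.24.140.0
Broadcast: 144.24.141.255
First usable = network + 1
Last usable = broadcast - 1
Range: 144.24.140.1 to 144.24.141.254


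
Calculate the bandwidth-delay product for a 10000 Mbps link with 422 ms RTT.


BDP = bandwidth * RTT
= 10000 Mbps * 422 ms
= 10000 * 1e6 * 422 / 1000 bits
= 4220000000 bits
= 527500000 bytes
= 515136.7188 KB
BDP = 4220000000 bits (527500000 bytes)


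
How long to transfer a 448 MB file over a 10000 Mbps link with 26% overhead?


Effective throughput = 10000 * (1 - 26/100) = 7400 Mbps
File size in Mb = 448 * 8 = 3584 Mb
Time = 3584 / 7400
Time = 0.4843 seconds


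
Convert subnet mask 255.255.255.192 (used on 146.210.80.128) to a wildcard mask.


Subnet mask: 255.255.255.192
Wildcard = 255.255.255.255 - subnet mask
255 - 255 = 0
255 - 255 = 0
255 - 255 = 0
255 - 192 = 63
Wildcard: 0.0.0.63


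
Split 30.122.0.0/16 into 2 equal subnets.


New prefix = 16 + 1 = 17
Each subnet has 32768 addresses
  30.122.0.0/17
  30.122.128.0/17
Subnets: 30.122.0.0/17, 30.122.128.0/17


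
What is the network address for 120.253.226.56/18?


IP:   01111000.11111101.11100010.00111000
Mask: 11111111.11111111.11000000.00000000
AND operation:
Net:  01111000.11111101.11000000.00000000
Network: 120.253.192.0/18


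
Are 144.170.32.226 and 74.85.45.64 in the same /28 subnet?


Mask: 255.255.255.240
144.170.32.226 AND mask = 144.170.32.224
74.85.45.64 AND mask = 74.85.45.64
No, different subnets (144.170.32.224 vs 74.85.45.64)


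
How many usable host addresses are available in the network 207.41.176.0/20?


Host bits = 32 - 20 = 12
Total addresses = 2^12 = 4096
Usable = total - 2 (network and broadcast)
Usable hosts: 4094


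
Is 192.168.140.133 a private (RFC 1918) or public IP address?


RFC 1918 private ranges:
  10.0.0.0/8 (10.0.0.0 - 10.255.255.255)
  172.16.0.0/12 (172.16.0.0 - 172.31.255.255)
  192.168.0.0/16 (192.168.0.0 - 192.168.255.255)
Private (in 192.168.0.0/16)
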